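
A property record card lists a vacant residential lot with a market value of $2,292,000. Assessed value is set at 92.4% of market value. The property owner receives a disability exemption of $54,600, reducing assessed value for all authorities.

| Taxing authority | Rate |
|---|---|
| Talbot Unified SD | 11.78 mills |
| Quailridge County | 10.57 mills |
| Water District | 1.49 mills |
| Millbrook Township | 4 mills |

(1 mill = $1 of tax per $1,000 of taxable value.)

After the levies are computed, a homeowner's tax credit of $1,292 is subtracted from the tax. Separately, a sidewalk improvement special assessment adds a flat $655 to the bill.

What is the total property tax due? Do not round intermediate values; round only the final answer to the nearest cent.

Assessed value = $2,292,000 × 0.924 = $2,117,808
Taxable value = $2,117,808 − $54,600 = $2,063,208
Talbot Unified SD: $2,063,208 × 0.01178 = $24,304.59024
Quailridge County: $2,063,208 × 0.01057 = $21,808.10856
Water District: $2,063,208 × 0.00149 = $3,074.17992
Millbrook Township: $2,063,208 × 0.004 = $8,252.832
Levies subtotal = $57,439.71072
After credit = $57,439.71072 − $1,292 = $56,147.71072
Total = $56,147.71072 + $655 = $56,802.71072

$56,802.71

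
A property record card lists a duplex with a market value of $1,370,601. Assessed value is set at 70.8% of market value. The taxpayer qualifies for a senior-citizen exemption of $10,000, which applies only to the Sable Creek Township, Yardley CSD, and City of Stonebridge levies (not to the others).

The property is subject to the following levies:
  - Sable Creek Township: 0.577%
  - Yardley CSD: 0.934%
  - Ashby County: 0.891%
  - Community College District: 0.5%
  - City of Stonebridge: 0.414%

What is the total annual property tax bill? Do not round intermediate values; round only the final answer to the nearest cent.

$31,985.48

Assessed value = $1,370,601 × 0.708 = $970,385.508
Sable Creek Township: ($970,385.508 − $10,000) × 0.00577 = $960,385.508 × 0.00577 = $5,541.42438116
Yardley CSD: ($970,385.508 − $10,000) × 0.00934 = $960,385.508 × 0.00934 = $8,970.00064472
Ashby County: $970,385.508 × 0.00891 = $8,646.13487628
Community College District: $970,385.508 × 0.005 = $4,851.92754
City of Stonebridge: ($970,385.508 − $10,000) × 0.00414 = $960,385.508 × 0.00414 = $3,975.99600312
Total = $31,985.48344528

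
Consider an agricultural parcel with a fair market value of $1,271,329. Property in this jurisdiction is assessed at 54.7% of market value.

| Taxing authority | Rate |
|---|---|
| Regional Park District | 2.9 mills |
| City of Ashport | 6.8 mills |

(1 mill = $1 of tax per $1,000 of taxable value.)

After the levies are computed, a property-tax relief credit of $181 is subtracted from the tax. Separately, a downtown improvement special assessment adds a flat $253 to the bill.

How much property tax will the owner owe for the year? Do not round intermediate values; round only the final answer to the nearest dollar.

$6,818

Assessed value = $1,271,329 × 0.547 = $695,416.963
Regional Park District: $695,416.963 × 0.0029 = $2,016.7091927
City of Ashport: $695,416.963 × 0.0068 = $4,728.8353484
Levies subtotal = $6,745.5445411
After credit = $6,745.5445411 − $181 = $6,564.5445411
Total = $6,564.5445411 + $253 = $6,817.5445411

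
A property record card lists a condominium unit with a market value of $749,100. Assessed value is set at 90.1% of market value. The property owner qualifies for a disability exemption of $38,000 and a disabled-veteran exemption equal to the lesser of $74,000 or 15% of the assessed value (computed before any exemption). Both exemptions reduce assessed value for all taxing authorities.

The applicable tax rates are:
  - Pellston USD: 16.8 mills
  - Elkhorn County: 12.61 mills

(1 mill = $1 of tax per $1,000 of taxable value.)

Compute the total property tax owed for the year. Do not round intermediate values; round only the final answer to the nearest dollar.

$16,556

Assessed value = $749,100 × 0.901 = $674,939.1
Disabled-veteran exemption = min($74,000, 15% × $674,939.1) = min($74,000, $101,240.865) = $74,000 (dollar cap binds)
Taxable value = $674,939.1 − $38,000 − $74,000 = $562,939.1
Pellston USD: $562,939.1 × 0.0168 = $9,457.37688
Elkhorn County: $562,939.1 × 0.01261 = $7,098.662051
Total = $16,556.038931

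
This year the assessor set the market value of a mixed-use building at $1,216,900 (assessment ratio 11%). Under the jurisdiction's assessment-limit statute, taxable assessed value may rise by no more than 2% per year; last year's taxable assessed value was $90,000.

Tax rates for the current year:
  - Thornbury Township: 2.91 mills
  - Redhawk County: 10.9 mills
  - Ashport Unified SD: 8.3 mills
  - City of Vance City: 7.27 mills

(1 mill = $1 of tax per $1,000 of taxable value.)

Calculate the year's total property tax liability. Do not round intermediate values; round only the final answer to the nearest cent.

Uncapped assessed value = $1,216,900 × 0.11 = $133,859
Cap limit = $90,000 × 1.02 = $91,800
Taxable assessed value = min($133,859, $91,800) = $91,800 (cap binds)
Thornbury Township: $91,800 × 0.00291 = $267.138
Redhawk County: $91,800 × 0.0109 = $1,000.62
Ashport Unified SD: $91,800 × 0.0083 = $761.94
City of Vance City: $91,800 × 0.00727 = $667.386
Total = $2,697.084

$2,697.08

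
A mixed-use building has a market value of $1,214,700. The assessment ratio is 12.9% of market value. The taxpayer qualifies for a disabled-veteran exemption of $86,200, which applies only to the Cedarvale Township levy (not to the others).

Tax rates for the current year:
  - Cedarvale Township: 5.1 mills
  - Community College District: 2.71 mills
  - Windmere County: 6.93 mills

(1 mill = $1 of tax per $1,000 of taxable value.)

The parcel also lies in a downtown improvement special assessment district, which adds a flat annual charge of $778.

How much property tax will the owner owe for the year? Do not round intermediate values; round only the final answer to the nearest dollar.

Assessed value = $1,214,700 × 0.129 = $156,696.3
Cedarvale Township: ($156,696.3 − $86,200) × 0.0051 = $70,496.3 × 0.0051 = $359.53113
Community College District: $156,696.3 × 0.00271 = $424.646973
Windmere County: $156,696.3 × 0.00693 = $1,085.905359
Levies subtotal = $1,870.083462
Total = $1,870.083462 + $778 = $2,648.083462

$2,648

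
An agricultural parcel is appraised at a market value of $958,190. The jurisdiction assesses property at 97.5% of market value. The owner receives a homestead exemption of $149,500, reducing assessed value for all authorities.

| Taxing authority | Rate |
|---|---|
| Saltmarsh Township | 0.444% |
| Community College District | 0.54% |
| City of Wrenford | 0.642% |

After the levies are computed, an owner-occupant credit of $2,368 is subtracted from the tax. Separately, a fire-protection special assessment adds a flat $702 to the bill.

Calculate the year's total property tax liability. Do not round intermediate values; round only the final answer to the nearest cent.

Assessed value = $958,190 × 0.975 = $934,235.25
Taxable value = $934,235.25 − $149,500 = $784,735.25
Saltmarsh Township: $784,735.25 × 0.00444 = $3,484.22451
Community College District: $784,735.25 × 0.0054 = $4,237.57035
City of Wrenford: $784,735.25 × 0.00642 = $5,038.000305
Levies subtotal = $12,759.795165
After credit = $12,759.795165 − $2,368 = $10,391.795165
Total = $10,391.795165 + $702 = $11,093.795165

$11,093.80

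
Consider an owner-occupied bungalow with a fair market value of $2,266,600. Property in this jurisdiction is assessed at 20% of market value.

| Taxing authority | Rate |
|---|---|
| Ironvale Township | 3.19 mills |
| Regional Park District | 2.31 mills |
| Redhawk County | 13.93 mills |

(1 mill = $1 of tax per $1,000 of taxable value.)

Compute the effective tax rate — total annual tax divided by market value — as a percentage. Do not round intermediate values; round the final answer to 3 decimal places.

Assessed value = $2,266,600 × 0.2 = $453,320
Ironvale Township: $453,320 × 0.00319 = $1,446.0908
Regional Park District: $453,320 × 0.00231 = $1,047.1692
Redhawk County: $453,320 × 0.01393 = $6,314.7476
Total tax = $8,808.0076
Effective rate = $8,808.0076 ÷ $2,266,600 = 0.389% of market value

0.389%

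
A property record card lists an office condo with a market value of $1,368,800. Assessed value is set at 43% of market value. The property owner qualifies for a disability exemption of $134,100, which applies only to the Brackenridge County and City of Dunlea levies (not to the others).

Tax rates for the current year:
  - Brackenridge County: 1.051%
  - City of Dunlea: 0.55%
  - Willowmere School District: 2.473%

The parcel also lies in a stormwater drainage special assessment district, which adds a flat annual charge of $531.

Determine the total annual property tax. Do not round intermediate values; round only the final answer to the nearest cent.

Assessed value = $1,368,800 × 0.43 = $588,584
Brackenridge County: ($588,584 − $134,100) × 0.01051 = $454,484 × 0.01051 = $4,776.62684
City of Dunlea: ($588,584 − $134,100) × 0.0055 = $454,484 × 0.0055 = $2,499.662
Willowmere School District: $588,584 × 0.02473 = $14,555.68232
Levies subtotal = $21,831.97116
Total = $21,831.97116 + $531 = $22,362.97116

$22,362.97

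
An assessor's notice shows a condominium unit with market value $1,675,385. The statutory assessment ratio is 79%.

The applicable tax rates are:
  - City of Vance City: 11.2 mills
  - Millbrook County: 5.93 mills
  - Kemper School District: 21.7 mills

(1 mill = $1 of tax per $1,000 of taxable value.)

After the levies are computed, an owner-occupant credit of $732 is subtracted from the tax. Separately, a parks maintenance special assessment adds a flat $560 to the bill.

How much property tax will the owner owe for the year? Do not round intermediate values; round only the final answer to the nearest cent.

Assessed value = $1,675,385 × 0.79 = $1,323,554.15
City of Vance City: $1,323,554.15 × 0.0112 = $14,823.80648
Millbrook County: $1,323,554.15 × 0.00593 = $7,848.6761095
Kemper School District: $1,323,554.15 × 0.0217 = $28,721.125055
Levies subtotal = $51,393.6076445
After credit = $51,393.6076445 − $732 = $50,661.6076445
Total = $50,661.6076445 + $560 = $51,221.6076445

$51,221.61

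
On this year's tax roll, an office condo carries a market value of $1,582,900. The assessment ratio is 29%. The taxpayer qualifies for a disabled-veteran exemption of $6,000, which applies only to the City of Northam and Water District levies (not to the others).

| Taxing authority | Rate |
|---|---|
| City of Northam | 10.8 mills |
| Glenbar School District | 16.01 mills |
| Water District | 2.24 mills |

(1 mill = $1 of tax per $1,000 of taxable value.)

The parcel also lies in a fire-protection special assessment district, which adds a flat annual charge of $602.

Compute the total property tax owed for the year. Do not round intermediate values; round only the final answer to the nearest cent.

$13,858.90

Assessed value = $1,582,900 × 0.29 = $459,041
City of Northam: ($459,041 − $6,000) × 0.0108 = $453,041 × 0.0108 = $4,892.8428
Glenbar School District: $459,041 × 0.01601 = $7,349.24641
Water District: ($459,041 − $6,000) × 0.00224 = $453,041 × 0.00224 = $1,014.81184
Levies subtotal = $13,256.90105
Total = $13,256.90105 + $602 = $13,858.90105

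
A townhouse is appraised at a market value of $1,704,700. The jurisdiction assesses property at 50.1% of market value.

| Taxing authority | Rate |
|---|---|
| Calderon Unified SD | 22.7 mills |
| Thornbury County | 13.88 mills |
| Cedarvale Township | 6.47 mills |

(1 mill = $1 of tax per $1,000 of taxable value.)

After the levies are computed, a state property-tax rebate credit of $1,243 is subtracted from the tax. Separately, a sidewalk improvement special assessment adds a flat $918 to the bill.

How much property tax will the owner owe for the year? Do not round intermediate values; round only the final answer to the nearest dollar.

$36,442

Assessed value = $1,704,700 × 0.501 = $854,054.7
Calderon Unified SD: $854,054.7 × 0.0227 = $19,387.04169
Thornbury County: $854,054.7 × 0.01388 = $11,854.279236
Cedarvale Township: $854,054.7 × 0.00647 = $5,525.733909
Levies subtotal = $36,767.054835
After credit = $36,767.054835 − $1,243 = $35,524.054835
Total = $35,524.054835 + $918 = $36,442.054835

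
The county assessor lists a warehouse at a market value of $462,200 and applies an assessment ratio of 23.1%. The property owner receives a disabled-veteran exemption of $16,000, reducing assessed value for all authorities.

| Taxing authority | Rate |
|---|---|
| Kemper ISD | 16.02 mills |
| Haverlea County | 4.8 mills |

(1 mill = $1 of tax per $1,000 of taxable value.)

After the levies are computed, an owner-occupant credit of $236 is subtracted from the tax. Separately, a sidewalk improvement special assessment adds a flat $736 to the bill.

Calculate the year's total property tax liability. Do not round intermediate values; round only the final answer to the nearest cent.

$2,389.79

Assessed value = $462,200 × 0.231 = $106,768.2
Taxable value = $106,768.2 − $16,000 = $90,768.2
Kemper ISD: $90,768.2 × 0.01602 = $1,454.106564
Haverlea County: $90,768.2 × 0.0048 = $435.68736
Levies subtotal = $1,889.793924
After credit = $1,889.793924 − $236 = $1,653.793924
Total = $1,653.793924 + $736 = $2,389.793924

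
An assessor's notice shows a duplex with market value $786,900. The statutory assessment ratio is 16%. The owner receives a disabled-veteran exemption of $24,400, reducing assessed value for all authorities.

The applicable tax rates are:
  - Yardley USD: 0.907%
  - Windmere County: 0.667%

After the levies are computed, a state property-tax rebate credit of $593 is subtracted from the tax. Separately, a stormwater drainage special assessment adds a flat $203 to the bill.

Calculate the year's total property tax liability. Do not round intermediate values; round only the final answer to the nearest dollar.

Assessed value = $786,900 × 0.16 = $125,904
Taxable value = $125,904 − $24,400 = $101,504
Yardley USD: $101,504 × 0.00907 = $920.64128
Windmere County: $101,504 × 0.00667 = $677.03168
Levies subtotal = $1,597.67296
After credit = $1,597.67296 − $593 = $1,004.67296
Total = $1,004.67296 + $203 = $1,207.67296

$1,208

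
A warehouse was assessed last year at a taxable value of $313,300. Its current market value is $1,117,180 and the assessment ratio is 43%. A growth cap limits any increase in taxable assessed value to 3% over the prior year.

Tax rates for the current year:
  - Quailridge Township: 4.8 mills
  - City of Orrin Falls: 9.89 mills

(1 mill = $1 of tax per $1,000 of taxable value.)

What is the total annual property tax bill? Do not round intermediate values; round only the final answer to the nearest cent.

Uncapped assessed value = $1,117,180 × 0.43 = $480,387.4
Cap limit = $313,300 × 1.03 = $322,699
Taxable assessed value = min($480,387.4, $322,699) = $322,699 (cap binds)
Quailridge Township: $322,699 × 0.0048 = $1,548.9552
City of Orrin Falls: $322,699 × 0.00989 = $3,191.49311
Total = $4,740.44831

$4,740.45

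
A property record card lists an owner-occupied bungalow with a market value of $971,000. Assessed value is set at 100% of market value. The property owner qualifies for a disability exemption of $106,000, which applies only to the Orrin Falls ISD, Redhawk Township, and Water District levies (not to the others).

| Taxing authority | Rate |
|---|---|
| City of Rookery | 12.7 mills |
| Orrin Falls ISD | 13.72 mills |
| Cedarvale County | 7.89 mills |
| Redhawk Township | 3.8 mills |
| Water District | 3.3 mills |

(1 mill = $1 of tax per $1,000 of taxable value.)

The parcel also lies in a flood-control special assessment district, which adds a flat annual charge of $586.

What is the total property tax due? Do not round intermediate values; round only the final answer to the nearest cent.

$38,588.19

Assessed value = $971,000 × 1 = $971,000
City of Rookery: $971,000 × 0.0127 = $12,331.7
Orrin Falls ISD: ($971,000 − $106,000) × 0.01372 = $865,000 × 0.01372 = $11,867.8
Cedarvale County: $971,000 × 0.00789 = $7,661.19
Redhawk Township: ($971,000 − $106,000) × 0.0038 = $865,000 × 0.0038 = $3,287
Water District: ($971,000 − $106,000) × 0.0033 = $865,000 × 0.0033 = $2,854.5
Levies subtotal = $38,002.19
Total = $38,002.19 + $586 = $38,588.19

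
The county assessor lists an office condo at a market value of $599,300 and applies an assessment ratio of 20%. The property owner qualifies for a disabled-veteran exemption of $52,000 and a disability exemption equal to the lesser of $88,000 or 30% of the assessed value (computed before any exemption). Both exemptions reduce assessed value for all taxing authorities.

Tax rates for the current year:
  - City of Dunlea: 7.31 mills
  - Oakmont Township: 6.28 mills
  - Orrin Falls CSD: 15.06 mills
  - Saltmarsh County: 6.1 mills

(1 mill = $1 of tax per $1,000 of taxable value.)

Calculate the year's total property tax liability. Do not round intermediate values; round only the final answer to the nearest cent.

$1,108.59

Assessed value = $599,300 × 0.2 = $119,860
Disability exemption = min($88,000, 30% × $119,860) = min($88,000, $35,958) = $35,958 (percentage binds)
Taxable value = $119,860 − $52,000 − $35,958 = $31,902
City of Dunlea: $31,902 × 0.00731 = $233.20362
Oakmont Township: $31,902 × 0.00628 = $200.34456
Orrin Falls CSD: $31,902 × 0.01506 = $480.44412
Saltmarsh County: $31,902 × 0.0061 = $194.6022
Total = $1,108.5945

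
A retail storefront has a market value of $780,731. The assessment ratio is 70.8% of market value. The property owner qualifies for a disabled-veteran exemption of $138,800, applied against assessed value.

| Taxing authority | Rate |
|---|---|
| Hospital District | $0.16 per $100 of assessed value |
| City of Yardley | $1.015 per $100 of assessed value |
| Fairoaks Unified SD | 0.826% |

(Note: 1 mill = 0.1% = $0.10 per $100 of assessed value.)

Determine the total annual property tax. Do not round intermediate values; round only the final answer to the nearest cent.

$8,283.29

Assessed value = $780,731 × 0.708 = $552,757.548
Taxable value = $552,757.548 − $138,800 = $413,957.548
Hospital District: $413,957.548 × 0.0016 = $662.3320768
City of Yardley: $413,957.548 × 0.01015 = $4,201.6691122
Fairoaks Unified SD: $413,957.548 × 0.00826 = $3,419.28934648
Total = $8,283.29053548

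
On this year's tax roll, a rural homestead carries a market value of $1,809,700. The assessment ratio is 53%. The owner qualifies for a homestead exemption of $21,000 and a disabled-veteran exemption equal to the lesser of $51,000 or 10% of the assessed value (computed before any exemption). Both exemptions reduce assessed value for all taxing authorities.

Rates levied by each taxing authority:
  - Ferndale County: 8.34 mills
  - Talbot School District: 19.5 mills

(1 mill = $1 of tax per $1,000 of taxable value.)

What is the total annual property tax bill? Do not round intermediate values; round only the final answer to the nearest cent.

$24,698.01

Assessed value = $1,809,700 × 0.53 = $959,141
Disabled-veteran exemption = min($51,000, 10% × $959,141) = min($51,000, $95,914.1) = $51,000 (dollar cap binds)
Taxable value = $959,141 − $21,000 − $51,000 = $887,141
Ferndale County: $887,141 × 0.00834 = $7,398.75594
Talbot School District: $887,141 × 0.0195 = $17,299.2495
Total = $24,698.00544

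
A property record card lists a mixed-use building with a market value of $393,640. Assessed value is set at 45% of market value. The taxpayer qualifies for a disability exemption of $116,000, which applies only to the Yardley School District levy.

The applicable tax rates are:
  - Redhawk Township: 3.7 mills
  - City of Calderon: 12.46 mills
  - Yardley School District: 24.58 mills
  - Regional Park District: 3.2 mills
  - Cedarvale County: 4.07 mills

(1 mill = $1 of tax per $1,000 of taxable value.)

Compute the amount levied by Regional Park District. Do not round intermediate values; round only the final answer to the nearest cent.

Assessed value = $393,640 × 0.45 = $177,138
Regional Park District taxable value = $177,138 (exemption does not apply)
Regional Park District levy = $177,138 × 0.0032 = $566.8416

$566.84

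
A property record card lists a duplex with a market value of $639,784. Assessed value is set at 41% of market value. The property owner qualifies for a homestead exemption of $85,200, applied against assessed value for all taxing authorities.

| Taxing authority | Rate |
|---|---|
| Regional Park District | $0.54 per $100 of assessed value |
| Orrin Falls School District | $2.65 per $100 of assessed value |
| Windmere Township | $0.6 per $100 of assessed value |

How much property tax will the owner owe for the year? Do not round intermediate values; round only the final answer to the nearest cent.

Assessed value = $639,784 × 0.41 = $262,311.44
Taxable value = $262,311.44 − $85,200 = $177,111.44
Regional Park District: $177,111.44 × 0.0054 = $956.401776
Orrin Falls School District: $177,111.44 × 0.0265 = $4,693.45316
Windmere Township: $177,111.44 × 0.006 = $1,062.66864
Total = $956.401776 + $4,693.45316 + $1,062.66864 = $6,712.523576

$6,712.52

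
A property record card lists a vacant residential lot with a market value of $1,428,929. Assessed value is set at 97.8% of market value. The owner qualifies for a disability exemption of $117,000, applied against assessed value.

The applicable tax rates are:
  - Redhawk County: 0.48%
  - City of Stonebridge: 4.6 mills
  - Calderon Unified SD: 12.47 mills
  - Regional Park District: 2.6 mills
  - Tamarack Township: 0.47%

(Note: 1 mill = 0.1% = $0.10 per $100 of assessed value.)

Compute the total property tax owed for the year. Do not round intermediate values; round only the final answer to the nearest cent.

Assessed value = $1,428,929 × 0.978 = $1,397,492.562
Taxable value = $1,397,492.562 − $117,000 = $1,280,492.562
Redhawk County: $1,280,492.562 × 0.0048 = $6,146.3642976
City of Stonebridge: $1,280,492.562 × 0.0046 = $5,890.2657852
Calderon Unified SD: $1,280,492.562 × 0.01247 = $15,967.74224814
Regional Park District: $1,280,492.562 × 0.0026 = $3,329.2806612
Tamarack Township: $1,280,492.562 × 0.0047 = $6,018.3150414
Total = $37,351.96803354

$37,351.97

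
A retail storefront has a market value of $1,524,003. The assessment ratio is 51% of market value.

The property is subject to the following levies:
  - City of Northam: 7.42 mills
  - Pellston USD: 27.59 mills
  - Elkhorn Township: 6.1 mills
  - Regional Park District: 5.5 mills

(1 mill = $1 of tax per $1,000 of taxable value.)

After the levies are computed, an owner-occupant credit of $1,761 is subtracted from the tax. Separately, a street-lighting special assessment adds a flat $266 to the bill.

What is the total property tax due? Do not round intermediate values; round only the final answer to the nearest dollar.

Assessed value = $1,524,003 × 0.51 = $777,241.53
City of Northam: $777,241.53 × 0.00742 = $5,767.1321526
Pellston USD: $777,241.53 × 0.02759 = $21,444.0938127
Elkhorn Township: $777,241.53 × 0.0061 = $4,741.173333
Regional Park District: $777,241.53 × 0.0055 = $4,274.828415
Levies subtotal = $36,227.2277133
After credit = $36,227.2277133 − $1,761 = $34,466.2277133
Total = $34,466.2277133 + $266 = $34,732.2277133

$34,732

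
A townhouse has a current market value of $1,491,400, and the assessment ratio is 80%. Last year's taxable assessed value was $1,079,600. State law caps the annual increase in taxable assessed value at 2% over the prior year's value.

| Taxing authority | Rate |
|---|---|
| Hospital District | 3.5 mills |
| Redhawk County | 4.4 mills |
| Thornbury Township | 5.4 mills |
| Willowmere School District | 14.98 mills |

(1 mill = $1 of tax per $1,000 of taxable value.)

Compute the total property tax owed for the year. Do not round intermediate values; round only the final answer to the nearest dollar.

Uncapped assessed value = $1,491,400 × 0.8 = $1,193,120
Cap limit = $1,079,600 × 1.02 = $1,101,192
Taxable assessed value = min($1,193,120, $1,101,192) = $1,101,192 (cap binds)
Hospital District: $1,101,192 × 0.0035 = $3,854.172
Redhawk County: $1,101,192 × 0.0044 = $4,845.2448
Thornbury Township: $1,101,192 × 0.0054 = $5,946.4368
Willowmere School District: $1,101,192 × 0.01498 = $16,495.85616
Total = $31,141.70976

$31,142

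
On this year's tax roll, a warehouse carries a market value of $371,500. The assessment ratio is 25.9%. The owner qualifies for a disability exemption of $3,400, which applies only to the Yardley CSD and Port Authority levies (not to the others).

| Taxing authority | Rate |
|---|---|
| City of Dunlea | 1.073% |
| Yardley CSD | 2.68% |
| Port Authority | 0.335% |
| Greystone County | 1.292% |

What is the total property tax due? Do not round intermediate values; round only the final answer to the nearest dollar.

Assessed value = $371,500 × 0.259 = $96,218.5
City of Dunlea: $96,218.5 × 0.01073 = $1,032.424505
Yardley CSD: ($96,218.5 − $3,400) × 0.0268 = $92,818.5 × 0.0268 = $2,487.5358
Port Authority: ($96,218.5 − $3,400) × 0.00335 = $92,818.5 × 0.00335 = $310.941975
Greystone County: $96,218.5 × 0.01292 = $1,243.14302
Total = $5,074.0453

$5,074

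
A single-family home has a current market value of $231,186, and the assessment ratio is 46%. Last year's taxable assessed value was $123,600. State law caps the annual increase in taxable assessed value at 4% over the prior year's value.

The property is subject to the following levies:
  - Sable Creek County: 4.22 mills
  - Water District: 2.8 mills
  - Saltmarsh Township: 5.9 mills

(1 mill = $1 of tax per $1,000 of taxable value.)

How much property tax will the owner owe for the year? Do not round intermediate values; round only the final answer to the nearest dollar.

Uncapped assessed value = $231,186 × 0.46 = $106,345.56
Cap limit = $123,600 × 1.04 = $128,544
Taxable assessed value = min($106,345.56, $128,544) = $106,345.56 (cap does not bind)
Sable Creek County: $106,345.56 × 0.00422 = $448.7782632
Water District: $106,345.56 × 0.0028 = $297.767568
Saltmarsh Township: $106,345.56 × 0.0059 = $627.438804
Total = $1,373.9846352

$1,374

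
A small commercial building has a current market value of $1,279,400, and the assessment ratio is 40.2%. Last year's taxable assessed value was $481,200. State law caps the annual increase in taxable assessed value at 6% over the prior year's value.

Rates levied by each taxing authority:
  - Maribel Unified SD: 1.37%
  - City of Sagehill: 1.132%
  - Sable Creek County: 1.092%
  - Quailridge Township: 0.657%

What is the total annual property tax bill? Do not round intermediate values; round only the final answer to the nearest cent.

$21,683.16

Uncapped assessed value = $1,279,400 × 0.402 = $514,318.8
Cap limit = $481,200 × 1.06 = $510,072
Taxable assessed value = min($514,318.8, $510,072) = $510,072 (cap binds)
Maribel Unified SD: $510,072 × 0.0137 = $6,987.9864
City of Sagehill: $510,072 × 0.01132 = $5,774.01504
Sable Creek County: $510,072 × 0.01092 = $5,569.98624
Quailridge Township: $510,072 × 0.00657 = $3,351.17304
Total = $21,683.16072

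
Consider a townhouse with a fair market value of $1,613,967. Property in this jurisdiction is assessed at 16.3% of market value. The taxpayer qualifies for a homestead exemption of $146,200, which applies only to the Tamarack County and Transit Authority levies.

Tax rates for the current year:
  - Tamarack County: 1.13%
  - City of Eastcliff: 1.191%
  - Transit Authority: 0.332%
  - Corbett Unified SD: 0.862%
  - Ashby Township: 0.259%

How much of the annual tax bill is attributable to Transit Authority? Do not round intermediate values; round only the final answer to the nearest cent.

$388.03

Assessed value = $1,613,967 × 0.163 = $263,076.621
Transit Authority taxable value = $263,076.621 − $146,200 = $116,876.621
Transit Authority levy = $116,876.621 × 0.00332 = $388.03038172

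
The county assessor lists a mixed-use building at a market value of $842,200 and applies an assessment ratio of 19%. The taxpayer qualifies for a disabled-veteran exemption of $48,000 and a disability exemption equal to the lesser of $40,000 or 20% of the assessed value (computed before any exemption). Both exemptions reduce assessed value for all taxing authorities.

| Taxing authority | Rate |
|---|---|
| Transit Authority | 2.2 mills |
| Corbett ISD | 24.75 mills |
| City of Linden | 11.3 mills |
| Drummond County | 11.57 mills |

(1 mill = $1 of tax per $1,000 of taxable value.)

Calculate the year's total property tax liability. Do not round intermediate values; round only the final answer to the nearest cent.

Assessed value = $842,200 × 0.19 = $160,018
Disability exemption = min($40,000, 20% × $160,018) = min($40,000, $32,003.6) = $32,003.6 (percentage binds)
Taxable value = $160,018 − $48,000 − $32,003.6 = $80,014.4
Transit Authority: $80,014.4 × 0.0022 = $176.03168
Corbett ISD: $80,014.4 × 0.02475 = $1,980.3564
City of Linden: $80,014.4 × 0.0113 = $904.16272
Drummond County: $80,014.4 × 0.01157 = $925.766608
Total = $3,986.317408

$3,986.32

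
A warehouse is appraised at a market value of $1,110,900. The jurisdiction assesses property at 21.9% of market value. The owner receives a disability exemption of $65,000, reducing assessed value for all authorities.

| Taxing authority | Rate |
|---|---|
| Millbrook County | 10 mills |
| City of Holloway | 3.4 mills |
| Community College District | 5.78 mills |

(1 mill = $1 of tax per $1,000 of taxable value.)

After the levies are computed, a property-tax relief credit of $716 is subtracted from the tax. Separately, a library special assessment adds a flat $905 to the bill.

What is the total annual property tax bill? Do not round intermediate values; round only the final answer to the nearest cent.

Assessed value = $1,110,900 × 0.219 = $243,287.1
Taxable value = $243,287.1 − $65,000 = $178,287.1
Millbrook County: $178,287.1 × 0.01 = $1,782.871
City of Holloway: $178,287.1 × 0.0034 = $606.17614
Community College District: $178,287.1 × 0.00578 = $1,030.499438
Levies subtotal = $3,419.546578
After credit = $3,419.546578 − $716 = $2,703.546578
Total = $2,703.546578 + $905 = $3,608.546578

$3,608.55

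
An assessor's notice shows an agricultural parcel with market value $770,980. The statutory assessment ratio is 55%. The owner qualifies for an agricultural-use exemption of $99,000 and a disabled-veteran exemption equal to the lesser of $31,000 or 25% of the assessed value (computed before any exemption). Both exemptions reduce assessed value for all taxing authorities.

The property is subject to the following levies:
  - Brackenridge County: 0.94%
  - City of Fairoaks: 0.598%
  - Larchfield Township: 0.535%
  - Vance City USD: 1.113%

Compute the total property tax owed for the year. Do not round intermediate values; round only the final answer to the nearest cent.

Assessed value = $770,980 × 0.55 = $424,039
Disabled-veteran exemption = min($31,000, 25% × $424,039) = min($31,000, $106,009.75) = $31,000 (dollar cap binds)
Taxable value = $424,039 − $99,000 − $31,000 = $294,039
Brackenridge County: $294,039 × 0.0094 = $2,763.9666
City of Fairoaks: $294,039 × 0.00598 = $1,758.35322
Larchfield Township: $294,039 × 0.00535 = $1,573.10865
Vance City USD: $294,039 × 0.01113 = $3,272.65407
Total = $9,368.08254

$9,368.08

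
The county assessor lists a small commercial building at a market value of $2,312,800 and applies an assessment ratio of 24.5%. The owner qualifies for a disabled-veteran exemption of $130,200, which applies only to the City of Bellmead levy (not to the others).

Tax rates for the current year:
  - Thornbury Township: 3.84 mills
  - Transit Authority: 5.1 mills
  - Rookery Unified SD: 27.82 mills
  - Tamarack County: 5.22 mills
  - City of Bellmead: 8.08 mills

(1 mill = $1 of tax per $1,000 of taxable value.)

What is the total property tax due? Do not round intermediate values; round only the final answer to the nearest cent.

Assessed value = $2,312,800 × 0.245 = $566,636
Thornbury Township: $566,636 × 0.00384 = $2,175.88224
Transit Authority: $566,636 × 0.0051 = $2,889.8436
Rookery Unified SD: $566,636 × 0.02782 = $15,763.81352
Tamarack County: $566,636 × 0.00522 = $2,957.83992
City of Bellmead: ($566,636 − $130,200) × 0.00808 = $436,436 × 0.00808 = $3,526.40288
Total = $27,313.78216

$27,313.78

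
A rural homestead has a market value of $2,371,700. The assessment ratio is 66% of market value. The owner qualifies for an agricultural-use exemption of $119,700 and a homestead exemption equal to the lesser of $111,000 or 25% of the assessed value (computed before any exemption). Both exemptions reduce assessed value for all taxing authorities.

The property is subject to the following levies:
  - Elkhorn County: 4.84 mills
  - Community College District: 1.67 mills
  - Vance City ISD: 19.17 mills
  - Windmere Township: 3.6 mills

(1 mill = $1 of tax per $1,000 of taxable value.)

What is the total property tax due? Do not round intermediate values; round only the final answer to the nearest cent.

$39,077.73

Assessed value = $2,371,700 × 0.66 = $1,565,322
Homestead exemption = min($111,000, 25% × $1,565,322) = min($111,000, $391,330.5) = $111,000 (dollar cap binds)
Taxable value = $1,565,322 − $119,700 − $111,000 = $1,334,622
Elkhorn County: $1,334,622 × 0.00484 = $6,459.57048
Community College District: $1,334,622 × 0.00167 = $2,228.81874
Vance City ISD: $1,334,622 × 0.01917 = $25,584.70374
Windmere Township: $1,334,622 × 0.0036 = $4,804.6392
Total = $39,077.73216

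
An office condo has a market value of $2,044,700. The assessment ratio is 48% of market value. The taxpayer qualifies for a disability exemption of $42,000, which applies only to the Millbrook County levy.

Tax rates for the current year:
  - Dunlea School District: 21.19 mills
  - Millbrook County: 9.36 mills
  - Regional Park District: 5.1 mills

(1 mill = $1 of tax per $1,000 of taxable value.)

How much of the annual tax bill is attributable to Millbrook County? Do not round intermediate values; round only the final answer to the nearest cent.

Assessed value = $2,044,700 × 0.48 = $981,456
Millbrook County taxable value = $981,456 − $42,000 = $939,456
Millbrook County levy = $939,456 × 0.00936 = $8,793.30816

$8,793.31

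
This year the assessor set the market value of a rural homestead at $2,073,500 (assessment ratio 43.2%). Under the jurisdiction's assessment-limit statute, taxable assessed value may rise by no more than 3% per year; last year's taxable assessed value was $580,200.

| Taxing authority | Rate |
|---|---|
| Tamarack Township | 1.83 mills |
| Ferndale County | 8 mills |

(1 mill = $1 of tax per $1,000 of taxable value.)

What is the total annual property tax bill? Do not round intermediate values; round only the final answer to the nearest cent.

Uncapped assessed value = $2,073,500 × 0.432 = $895,752
Cap limit = $580,200 × 1.03 = $597,606
Taxable assessed value = min($895,752, $597,606) = $597,606 (cap binds)
Tamarack Township: $597,606 × 0.00183 = $1,093.61898
Ferndale County: $597,606 × 0.008 = $4,780.848
Total = $5,874.46698

$5,874.47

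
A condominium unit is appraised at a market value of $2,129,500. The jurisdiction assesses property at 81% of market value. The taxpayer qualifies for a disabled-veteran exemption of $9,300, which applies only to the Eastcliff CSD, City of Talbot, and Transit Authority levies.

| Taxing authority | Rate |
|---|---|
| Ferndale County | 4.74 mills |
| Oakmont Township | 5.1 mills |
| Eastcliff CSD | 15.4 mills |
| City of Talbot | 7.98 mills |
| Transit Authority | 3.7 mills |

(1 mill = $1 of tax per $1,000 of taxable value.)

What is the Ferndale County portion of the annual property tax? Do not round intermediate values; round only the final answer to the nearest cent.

$8,176.00

Assessed value = $2,129,500 × 0.81 = $1,724,895
Ferndale County taxable value = $1,724,895 (exemption does not apply)
Ferndale County levy = $1,724,895 × 0.00474 = $8,176.0023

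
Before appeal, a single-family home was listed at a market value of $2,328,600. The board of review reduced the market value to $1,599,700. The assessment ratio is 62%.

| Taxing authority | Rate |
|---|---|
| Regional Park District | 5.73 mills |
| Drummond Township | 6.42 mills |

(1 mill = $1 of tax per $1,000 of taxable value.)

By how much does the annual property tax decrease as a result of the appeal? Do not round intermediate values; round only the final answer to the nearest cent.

$5,490.80

Old assessed value = $2,328,600 × 0.62 = $1,443,732
New assessed value = $1,599,700 × 0.62 = $991,814
Combined rate = 0.00573 + 0.00642 = 0.01215
Old tax = $1,443,732 × 0.01215 = $17,541.3438
New tax = $991,814 × 0.01215 = $12,050.5401
Reduction = $17,541.3438 − $12,050.5401 = $5,490.8037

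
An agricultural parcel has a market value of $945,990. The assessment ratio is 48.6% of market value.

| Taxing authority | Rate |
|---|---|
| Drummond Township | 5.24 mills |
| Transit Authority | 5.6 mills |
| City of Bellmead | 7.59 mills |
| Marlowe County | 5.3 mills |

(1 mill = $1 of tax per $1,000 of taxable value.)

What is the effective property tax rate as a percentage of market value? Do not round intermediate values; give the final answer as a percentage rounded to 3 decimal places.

1.153%

Assessed value = $945,990 × 0.486 = $459,751.14
Drummond Township: $459,751.14 × 0.00524 = $2,409.0959736
Transit Authority: $459,751.14 × 0.0056 = $2,574.606384
City of Bellmead: $459,751.14 × 0.00759 = $3,489.5111526
Marlowe County: $459,751.14 × 0.0053 = $2,436.681042
Total tax = $10,909.8945522
Effective rate = $10,909.8945522 ÷ $945,990 = 1.153% of market value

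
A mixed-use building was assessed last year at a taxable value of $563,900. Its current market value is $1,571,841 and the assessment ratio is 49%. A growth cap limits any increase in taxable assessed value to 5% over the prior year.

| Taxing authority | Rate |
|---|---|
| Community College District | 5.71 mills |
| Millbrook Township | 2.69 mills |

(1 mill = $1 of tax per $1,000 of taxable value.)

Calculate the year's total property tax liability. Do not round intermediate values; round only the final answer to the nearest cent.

Uncapped assessed value = $1,571,841 × 0.49 = $770,202.09
Cap limit = $563,900 × 1.05 = $592,095
Taxable assessed value = min($770,202.09, $592,095) = $592,095 (cap binds)
Community College District: $592,095 × 0.00571 = $3,380.86245
Millbrook Township: $592,095 × 0.00269 = $1,592.73555
Total = $4,973.598

$4,973.60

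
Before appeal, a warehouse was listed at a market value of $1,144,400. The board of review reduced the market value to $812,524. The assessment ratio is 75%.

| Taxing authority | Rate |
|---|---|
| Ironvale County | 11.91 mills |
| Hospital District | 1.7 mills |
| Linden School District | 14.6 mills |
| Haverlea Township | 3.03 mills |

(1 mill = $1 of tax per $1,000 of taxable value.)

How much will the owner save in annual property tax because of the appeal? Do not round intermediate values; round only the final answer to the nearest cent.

$7,775.85

Old assessed value = $1,144,400 × 0.75 = $858,300
New assessed value = $812,524 × 0.75 = $609,393
Combined rate = 0.01191 + 0.0017 + 0.0146 + 0.00303 = 0.03124
Old tax = $858,300 × 0.03124 = $26,813.292
New tax = $609,393 × 0.03124 = $19,037.43732
Reduction = $26,813.292 − $19,037.43732 = $7,775.85468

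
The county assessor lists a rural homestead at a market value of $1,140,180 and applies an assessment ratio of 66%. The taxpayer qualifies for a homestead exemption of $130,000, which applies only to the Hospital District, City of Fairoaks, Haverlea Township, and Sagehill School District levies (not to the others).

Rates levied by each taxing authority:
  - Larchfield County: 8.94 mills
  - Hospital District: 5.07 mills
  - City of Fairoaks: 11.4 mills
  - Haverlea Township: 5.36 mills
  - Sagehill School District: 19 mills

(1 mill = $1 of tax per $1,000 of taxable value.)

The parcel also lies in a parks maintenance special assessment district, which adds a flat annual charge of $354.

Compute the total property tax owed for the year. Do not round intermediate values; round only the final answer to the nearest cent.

Assessed value = $1,140,180 × 0.66 = $752,518.8
Larchfield County: $752,518.8 × 0.00894 = $6,727.518072
Hospital District: ($752,518.8 − $130,000) × 0.00507 = $622,518.8 × 0.00507 = $3,156.170316
City of Fairoaks: ($752,518.8 − $130,000) × 0.0114 = $622,518.8 × 0.0114 = $7,096.71432
Haverlea Township: ($752,518.8 − $130,000) × 0.00536 = $622,518.8 × 0.00536 = $3,336.700768
Sagehill School District: ($752,518.8 − $130,000) × 0.019 = $622,518.8 × 0.019 = $11,827.8572
Levies subtotal = $32,144.960676
Total = $32,144.960676 + $354 = $32,498.960676

$32,498.96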